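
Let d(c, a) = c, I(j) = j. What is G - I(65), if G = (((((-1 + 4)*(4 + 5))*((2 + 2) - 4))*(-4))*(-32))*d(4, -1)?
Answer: -65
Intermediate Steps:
G = 0 (G = (((((-1 + 4)*(4 + 5))*((2 + 2) - 4))*(-4))*(-32))*4 = ((((3*9)*(4 - 4))*(-4))*(-32))*4 = (((27*0)*(-4))*(-32))*4 = ((0*(-4))*(-32))*4 = (0*(-32))*4 = 0*4 = 0)
G - I(65) = 0 - 1*65 = 0 - 65 = -65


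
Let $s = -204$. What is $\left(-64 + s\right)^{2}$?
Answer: $71824$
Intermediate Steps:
$\left(-64 + s\right)^{2} = \left(-64 - 204\right)^{2} = \left(-268\right)^{2} = 71824$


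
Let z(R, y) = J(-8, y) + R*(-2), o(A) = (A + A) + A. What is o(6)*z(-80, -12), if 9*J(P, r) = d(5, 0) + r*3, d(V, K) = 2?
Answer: 2812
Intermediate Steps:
o(A) = 3*A (o(A) = 2*A + A = 3*A)
J(P, r) = 2/9 + r/3 (J(P, r) = (2 + r*3)/9 = (2 + 3*r)/9 = 2/9 + r/3)
z(R, y) = 2/9 - 2*R + y/3 (z(R, y) = (2/9 + y/3) + R*(-2) = (2/9 + y/3) - 2*R = 2/9 - 2*R + y/3)
o(6)*z(-80, -12) = (3*6)*(2/9 - 2*(-80) + (⅓)*(-12)) = 18*(2/9 + 160 - 4) = 18*(1406/9) = 2812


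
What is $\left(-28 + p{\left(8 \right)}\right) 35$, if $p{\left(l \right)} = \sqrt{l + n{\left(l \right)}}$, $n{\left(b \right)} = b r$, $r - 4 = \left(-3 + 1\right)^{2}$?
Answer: $-980 + 210 \sqrt{2} \approx -683.02$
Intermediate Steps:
$r = 8$ ($r = 4 + \left(-3 + 1\right)^{2} = 4 + \left(-2\right)^{2} = 4 + 4 = 8$)
$n{\left(b \right)} = 8 b$ ($n{\left(b \right)} = b 8 = 8 b$)
$p{\left(l \right)} = 3 \sqrt{l}$ ($p{\left(l \right)} = \sqrt{l + 8 l} = \sqrt{9 l} = 3 \sqrt{l}$)
$\left(-28 + p{\left(8 \right)}\right) 35 = \left(-28 + 3 \sqrt{8}\right) 35 = \left(-28 + 3 \cdot 2 \sqrt{2}\right) 35 = \left(-28 + 6 \sqrt{2}\right) 35 = -980 + 210 \sqrt{2}$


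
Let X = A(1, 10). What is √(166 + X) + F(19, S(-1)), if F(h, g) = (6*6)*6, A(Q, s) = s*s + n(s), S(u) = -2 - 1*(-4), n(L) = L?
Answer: 216 + 2*√69 ≈ 232.61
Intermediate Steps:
S(u) = 2 (S(u) = -2 + 4 = 2)
A(Q, s) = s + s² (A(Q, s) = s*s + s = s² + s = s + s²)
X = 110 (X = 10*(1 + 10) = 10*11 = 110)
F(h, g) = 216 (F(h, g) = 36*6 = 216)
√(166 + X) + F(19, S(-1)) = √(166 + 110) + 216 = √276 + 216 = 2*√69 + 216 = 216 + 2*√69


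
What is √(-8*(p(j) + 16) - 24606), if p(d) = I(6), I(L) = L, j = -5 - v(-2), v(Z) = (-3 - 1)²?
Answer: I*√24782 ≈ 157.42*I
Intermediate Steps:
v(Z) = 16 (v(Z) = (-4)² = 16)
j = -21 (j = -5 - 1*16 = -5 - 16 = -21)
p(d) = 6
√(-8*(p(j) + 16) - 24606) = √(-8*(6 + 16) - 24606) = √(-8*22 - 24606) = √(-176 - 24606) = √(-24782) = I*√24782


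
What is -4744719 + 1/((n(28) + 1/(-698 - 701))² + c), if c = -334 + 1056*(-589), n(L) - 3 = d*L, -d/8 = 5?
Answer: -5807440553999838221/1223979871938 ≈ -4.7447e+6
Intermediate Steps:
d = -40 (d = -8*5 = -40)
n(L) = 3 - 40*L
c = -622318 (c = -334 - 621984 = -622318)
-4744719 + 1/((n(28) + 1/(-698 - 701))² + c) = -4744719 + 1/(((3 - 40*28) + 1/(-698 - 701))² - 622318) = -4744719 + 1/(((3 - 1120) + 1/(-1399))² - 622318) = -4744719 + 1/((-1117 - 1/1399)² - 622318) = -4744719 + 1/((-1562684/1399)² - 622318) = -4744719 + 1/(2441981283856/1957201 - 622318) = -4744719 + 1/(1223979871938/1957201) = -4744719 + 1957201/1223979871938 = -5807440553999838221/1223979871938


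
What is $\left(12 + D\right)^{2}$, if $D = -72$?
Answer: $3600$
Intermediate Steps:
$\left(12 + D\right)^{2} = \left(12 - 72\right)^{2} = \left(-60\right)^{2} = 3600$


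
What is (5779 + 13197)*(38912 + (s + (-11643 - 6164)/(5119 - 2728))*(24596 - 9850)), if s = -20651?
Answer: -13819765698895616/2391 ≈ -5.7799e+12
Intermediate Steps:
(5779 + 13197)*(38912 + (s + (-11643 - 6164)/(5119 - 2728))*(24596 - 9850)) = (5779 + 13197)*(38912 + (-20651 + (-11643 - 6164)/(5119 - 2728))*(24596 - 9850)) = 18976*(38912 + (-20651 - 17807/2391)*14746) = 18976*(38912 - 49394348/2391*14746) = 18976*(38912 - 728369055608/2391) = 18976*(-728276017016/2391) = -13819765698895616/2391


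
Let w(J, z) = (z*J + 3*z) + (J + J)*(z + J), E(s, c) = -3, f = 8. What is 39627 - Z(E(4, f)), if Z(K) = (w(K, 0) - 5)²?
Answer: 39458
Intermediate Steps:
w(J, z) = 3*z + J*z + 2*J*(J + z) (w(J, z) = (J*z + 3*z) + (2*J)*(J + z) = (3*z + J*z) + 2*J*(J + z) = 3*z + J*z + 2*J*(J + z))
Z(K) = (-5 + 2*K²)² (Z(K) = ((2*K² + 3*0 + 3*K*0) - 5)² = ((2*K² + 0 + 0) - 5)² = (2*K² - 5)² = (-5 + 2*K²)²)
39627 - Z(E(4, f)) = 39627 - (-5 + 2*(-3)²)² = 39627 - (-5 + 2*9)² = 39627 - (-5 + 18)² = 39627 - 1*13² = 39627 - 1*169 = 39627 - 169 = 39458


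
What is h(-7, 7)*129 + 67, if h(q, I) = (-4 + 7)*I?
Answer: 2776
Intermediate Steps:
h(q, I) = 3*I
h(-7, 7)*129 + 67 = (3*7)*129 + 67 = 21*129 + 67 = 2709 + 67 = 2776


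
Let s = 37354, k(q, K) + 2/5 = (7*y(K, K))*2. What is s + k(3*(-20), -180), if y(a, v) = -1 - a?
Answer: 199298/5 ≈ 39860.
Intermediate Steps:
k(q, K) = -72/5 - 14*K (k(q, K) = -2/5 + (7*(-1 - K))*2 = -2/5 + (-7 - 7*K)*2 = -2/5 + (-14 - 14*K) = -72/5 - 14*K)
s + k(3*(-20), -180) = 37354 + (-72/5 - 14*(-180)) = 37354 + (-72/5 + 2520) = 37354 + 12528/5 = 199298/5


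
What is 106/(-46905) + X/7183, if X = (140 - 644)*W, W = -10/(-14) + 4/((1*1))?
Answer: -192466/577905 ≈ -0.33304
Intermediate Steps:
W = 33/7 (W = -10*(-1/14) + 4/1 = 5/7 + 4*1 = 5/7 + 4 = 33/7 ≈ 4.7143)
X = -2376 (X = (140 - 644)*(33/7) = -504*33/7 = -2376)
106/(-46905) + X/7183 = 106/(-46905) - 2376/7183 = 106*(-1/46905) - 2376*1/7183 = -2/885 - 216/653 = -192466/577905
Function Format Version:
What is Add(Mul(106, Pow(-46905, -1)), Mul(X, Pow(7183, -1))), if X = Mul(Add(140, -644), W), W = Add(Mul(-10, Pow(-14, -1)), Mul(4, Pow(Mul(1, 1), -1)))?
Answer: Rational(-192466, 577905) ≈ -0.33304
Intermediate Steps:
W = Rational(33, 7) (W = Add(Mul(-10, Rational(-1, 14)), Mul(4, Pow(1, -1))) = Add(Rational(5, 7), Mul(4, 1)) = Add(Rational(5, 7), 4) = Rational(33, 7) ≈ 4.7143)
X = -2376 (X = Mul(Add(140, -644), Rational(33, 7)) = Mul(-504, Rational(33, 7)) = -2376)
Add(Mul(106, Pow(-46905, -1)), Mul(X, Pow(7183, -1))) = Add(Mul(106, Pow(-46905, -1)), Mul(-2376, Pow(7183, -1))) = Add(Mul(106, Rational(-1, 46905)), Mul(-2376, Rational(1, 7183))) = Add(Rational(-2, 885), Rational(-216, 653)) = Rational(-192466, 577905)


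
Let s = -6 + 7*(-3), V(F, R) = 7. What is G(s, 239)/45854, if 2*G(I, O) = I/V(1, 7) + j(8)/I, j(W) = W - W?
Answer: -27/641956 ≈ -4.2059e-5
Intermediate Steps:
j(W) = 0
s = -27 (s = -6 - 21 = -27)
G(I, O) = I/14 (G(I, O) = (I/7 + 0/I)/2 = (I*(⅐) + 0)/2 = (I/7 + 0)/2 = (I/7)/2 = I/14)
G(s, 239)/45854 = ((1/14)*(-27))/45854 = -27/14*1/45854 = -27/641956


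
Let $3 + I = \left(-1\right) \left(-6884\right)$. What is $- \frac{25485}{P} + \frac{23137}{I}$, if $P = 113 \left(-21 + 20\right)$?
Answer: $\frac{177976766}{777553} \approx 228.89$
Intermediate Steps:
$I = 6881$ ($I = -3 - -6884 = -3 + 6884 = 6881$)
$P = -113$ ($P = 113 \left(-1\right) = -113$)
$- \frac{25485}{P} + \frac{23137}{I} = - \frac{25485}{-113} + \frac{23137}{6881} = \left(-25485\right) \left(- \frac{1}{113}\right) + 23137 \cdot \frac{1}{6881} = \frac{25485}{113} + \frac{23137}{6881} = \frac{177976766}{777553}$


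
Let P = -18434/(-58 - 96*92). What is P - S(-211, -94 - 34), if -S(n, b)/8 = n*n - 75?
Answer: 1580508977/4445 ≈ 3.5557e+5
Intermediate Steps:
S(n, b) = 600 - 8*n**2 (S(n, b) = -8*(n*n - 75) = -8*(n**2 - 75) = -8*(-75 + n**2) = 600 - 8*n**2)
P = 9217/4445 (P = -18434/(-58 - 8832) = -18434/(-8890) = -18434*(-1/8890) = 9217/4445 ≈ 2.0736)
P - S(-211, -94 - 34) = 9217/4445 - (600 - 8*(-211)**2) = 9217/4445 - (600 - 8*44521) = 9217/4445 - (600 - 356168) = 9217/4445 - 1*(-355568) = 9217/4445 + 355568 = 1580508977/4445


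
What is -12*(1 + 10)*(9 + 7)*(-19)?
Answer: 40128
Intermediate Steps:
-12*(1 + 10)*(9 + 7)*(-19) = -132*16*(-19) = -12*176*(-19) = -2112*(-19) = 40128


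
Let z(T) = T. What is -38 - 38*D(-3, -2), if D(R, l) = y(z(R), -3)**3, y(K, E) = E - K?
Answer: -38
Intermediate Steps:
D(R, l) = (-3 - R)**3
-38 - 38*D(-3, -2) = -38 - (-38)*(3 - 3)**3 = -38 - (-38)*0**3 = -38 - (-38)*0 = -38 - 38*0 = -38 + 0 = -38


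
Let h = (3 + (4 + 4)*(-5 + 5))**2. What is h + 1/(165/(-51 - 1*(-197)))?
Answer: 1631/165 ≈ 9.8848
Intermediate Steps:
h = 9 (h = (3 + 8*0)**2 = (3 + 0)**2 = 3**2 = 9)
h + 1/(165/(-51 - 1*(-197))) = 9 + 1/(165/(-51 - 1*(-197))) = 9 + 1/(165/(-51 + 197)) = 9 + 1/(165/146) = 9 + 146/165 = 1631/165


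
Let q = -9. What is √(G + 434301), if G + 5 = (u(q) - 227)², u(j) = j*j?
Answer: 2*√113903 ≈ 674.99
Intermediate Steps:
u(j) = j²
G = 21311 (G = -5 + ((-9)² - 227)² = -5 + (81 - 227)² = -5 + (-146)² = -5 + 21316 = 21311)
√(G + 434301) = √(21311 + 434301) = √455612 = 2*√113903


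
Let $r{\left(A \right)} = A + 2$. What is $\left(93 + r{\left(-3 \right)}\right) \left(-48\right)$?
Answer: $-4416$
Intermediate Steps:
$r{\left(A \right)} = 2 + A$
$\left(93 + r{\left(-3 \right)}\right) \left(-48\right) = \left(93 + \left(2 - 3\right)\right) \left(-48\right) = \left(93 - 1\right) \left(-48\right) = 92 \left(-48\right) = -4416$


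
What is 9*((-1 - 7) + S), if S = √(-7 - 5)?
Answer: -72 + 18*I*√3 ≈ -72.0 + 31.177*I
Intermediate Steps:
S = 2*I*√3 (S = √(-12) = 2*I*√3 ≈ 3.4641*I)
9*((-1 - 7) + S) = 9*((-1 - 7) + 2*I*√3) = 9*(-8 + 2*I*√3) = -72 + 18*I*√3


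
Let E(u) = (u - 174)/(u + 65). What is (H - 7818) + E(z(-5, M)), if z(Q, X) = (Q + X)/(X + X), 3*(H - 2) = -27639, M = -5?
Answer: -1124087/66 ≈ -17032.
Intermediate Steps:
H = -9211 (H = 2 + (1/3)*(-27639) = 2 - 9213 = -9211)
z(Q, X) = (Q + X)/(2*X) (z(Q, X) = (Q + X)/((2*X)) = (Q + X)*(1/(2*X)) = (Q + X)/(2*X))
E(u) = (-174 + u)/(65 + u)
(H - 7818) + E(z(-5, M)) = (-9211 - 7818) + (-174 + (1/2)*(-5 - 5)/(-5))/(65 + (1/2)*(-5 - 5)/(-5)) = -17029 + (-174 + (1/2)*(-1/5)*(-10))/(65 + (1/2)*(-1/5)*(-10)) = -17029 + (-174 + 1)/(65 + 1) = -17029 - 173/66 = -1124087/66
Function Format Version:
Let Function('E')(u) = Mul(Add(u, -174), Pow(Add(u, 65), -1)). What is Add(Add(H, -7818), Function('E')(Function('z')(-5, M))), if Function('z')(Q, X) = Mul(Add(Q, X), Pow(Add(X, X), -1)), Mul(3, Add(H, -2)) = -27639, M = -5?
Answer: Rational(-1124087, 66) ≈ -17032.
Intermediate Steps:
H = -9211 (H = Add(2, Mul(Rational(1, 3), -27639)) = Add(2, -9213) = -9211)
Function('z')(Q, X) = Mul(Rational(1, 2), Pow(X, -1), Add(Q, X)) (Function('z')(Q, X) = Mul(Add(Q, X), Pow(Mul(2, X), -1)) = Mul(Add(Q, X), Mul(Rational(1, 2), Pow(X, -1))) = Mul(Rational(1, 2), Pow(X, -1), Add(Q, X)))
Function('E')(u) = Mul(Pow(Add(65, u), -1), Add(-174, u)) (Function('E')(u) = Mul(Add(-174, u), Pow(Add(65, u), -1)) = Mul(Pow(Add(65, u), -1), Add(-174, u)))
Add(Add(H, -7818), Function('E')(Function('z')(-5, M))) = Add(Add(-9211, -7818), Mul(Pow(Add(65, Mul(Rational(1, 2), Pow(-5, -1), Add(-5, -5))), -1), Add(-174, Mul(Rational(1, 2), Pow(-5, -1), Add(-5, -5))))) = Add(-17029, Mul(Pow(Add(65, Mul(Rational(1, 2), Rational(-1, 5), -10)), -1), Add(-174, Mul(Rational(1, 2), Rational(-1, 5), -10)))) = Add(-17029, Mul(Pow(Add(65, 1), -1), Add(-174, 1))) = Add(-17029, Mul(Pow(66, -1), -173)) = Add(-17029, Mul(Rational(1, 66), -173)) = Add(-17029, Rational(-173, 66)) = Rational(-1124087, 66)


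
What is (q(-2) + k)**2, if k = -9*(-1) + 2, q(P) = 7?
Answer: 324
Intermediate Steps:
k = 11 (k = -3*(-3) + 2 = 9 + 2 = 11)
(q(-2) + k)**2 = (7 + 11)**2 = 18**2 = 324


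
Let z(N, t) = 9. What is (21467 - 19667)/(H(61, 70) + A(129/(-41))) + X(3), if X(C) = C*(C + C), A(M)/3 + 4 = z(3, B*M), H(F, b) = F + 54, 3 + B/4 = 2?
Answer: 414/13 ≈ 31.846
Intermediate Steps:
B = -4 (B = -12 + 4*2 = -12 + 8 = -4)
H(F, b) = 54 + F
A(M) = 15 (A(M) = -12 + 3*9 = -12 + 27 = 15)
X(C) = 2*C² (X(C) = C*(2*C) = 2*C²)
(21467 - 19667)/(H(61, 70) + A(129/(-41))) + X(3) = (21467 - 19667)/((54 + 61) + 15) + 2*3² = 1800/(115 + 15) + 2*9 = 1800/130 + 18 = 1800*(1/130) + 18 = 180/13 + 18 = 414/13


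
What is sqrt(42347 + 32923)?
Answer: sqrt(75270) ≈ 274.35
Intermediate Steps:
sqrt(42347 + 32923) = sqrt(75270)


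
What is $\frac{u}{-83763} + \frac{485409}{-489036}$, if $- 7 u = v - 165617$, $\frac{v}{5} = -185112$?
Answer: $- \frac{272746677947}{95580619092} \approx -2.8536$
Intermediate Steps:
$v = -925560$ ($v = 5 \left(-185112\right) = -925560$)
$u = \frac{1091177}{7}$ ($u = - \frac{-925560 - 165617}{7} = \left(- \frac{1}{7}\right) \left(-1091177\right) = \frac{1091177}{7} \approx 1.5588 \cdot 10^{5}$)
$\frac{u}{-83763} + \frac{485409}{-489036} = \frac{1091177}{7 \left(-83763\right)} + \frac{485409}{-489036} = \frac{1091177}{7} \left(- \frac{1}{83763}\right) + 485409 \left(- \frac{1}{489036}\right) = - \frac{1091177}{586341} - \frac{161803}{163012} = - \frac{272746677947}{95580619092}$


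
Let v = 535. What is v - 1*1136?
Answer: -601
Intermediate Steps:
v - 1*1136 = 535 - 1*1136 = 535 - 1136 = -601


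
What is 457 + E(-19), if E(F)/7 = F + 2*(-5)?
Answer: 254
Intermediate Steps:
E(F) = -70 + 7*F (E(F) = 7*(F + 2*(-5)) = 7*(F - 10) = 7*(-10 + F) = -70 + 7*F)
457 + E(-19) = 457 + (-70 + 7*(-19)) = 457 + (-70 - 133) = 457 - 203 = 254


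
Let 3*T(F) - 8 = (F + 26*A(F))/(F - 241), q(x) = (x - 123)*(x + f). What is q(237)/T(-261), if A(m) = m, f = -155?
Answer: 14078088/11063 ≈ 1272.5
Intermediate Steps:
q(x) = (-155 + x)*(-123 + x) (q(x) = (x - 123)*(x - 155) = (-123 + x)*(-155 + x) = (-155 + x)*(-123 + x))
T(F) = 8/3 + 9*F/(-241 + F) (T(F) = 8/3 + ((F + 26*F)/(F - 241))/3 = 8/3 + ((27*F)/(-241 + F))/3 = 8/3 + (27*F/(-241 + F))/3 = 8/3 + 9*F/(-241 + F))
q(237)/T(-261) = (19065 + 237**2 - 278*237)/(((-1928 + 35*(-261))/(3*(-241 - 261)))) = (19065 + 56169 - 65886)/(((1/3)*(-1928 - 9135)/(-502))) = 9348/(((1/3)*(-1/502)*(-11063))) = 9348/(11063/1506) = 9348*(1506/11063) = 14078088/11063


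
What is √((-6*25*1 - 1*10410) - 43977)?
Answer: 7*I*√1113 ≈ 233.53*I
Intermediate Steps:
√((-6*25*1 - 1*10410) - 43977) = √((-150*1 - 10410) - 43977) = √((-150 - 10410) - 43977) = √(-10560 - 43977) = √(-54537) = 7*I*√1113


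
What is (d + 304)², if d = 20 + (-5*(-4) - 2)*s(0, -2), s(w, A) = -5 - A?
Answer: 72900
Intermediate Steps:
d = -34 (d = 20 + (-5*(-4) - 2)*(-5 - 1*(-2)) = 20 + (20 - 2)*(-5 + 2) = 20 + 18*(-3) = 20 - 54 = -34)
(d + 304)² = (-34 + 304)² = 270² = 72900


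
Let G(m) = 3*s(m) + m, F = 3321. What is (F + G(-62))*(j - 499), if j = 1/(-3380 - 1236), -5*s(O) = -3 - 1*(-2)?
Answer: -3754056873/2308 ≈ -1.6265e+6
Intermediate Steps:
s(O) = ⅕ (s(O) = -(-3 - 1*(-2))/5 = -(-3 + 2)/5 = -⅕*(-1) = ⅕)
G(m) = ⅗ + m (G(m) = 3*(⅕) + m = ⅗ + m)
j = -1/4616 (j = 1/(-4616) = -1/4616 ≈ -0.00021664)
(F + G(-62))*(j - 499) = (3321 + (⅗ - 62))*(-1/4616 - 499) = (3321 - 307/5)*(-2303385/4616) = (16298/5)*(-2303385/4616) = -3754056873/2308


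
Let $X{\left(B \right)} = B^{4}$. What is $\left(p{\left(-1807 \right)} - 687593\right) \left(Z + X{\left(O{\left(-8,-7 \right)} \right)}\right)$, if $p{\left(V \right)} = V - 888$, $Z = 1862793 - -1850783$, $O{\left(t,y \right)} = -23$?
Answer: $-2756607834096$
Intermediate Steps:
$Z = 3713576$ ($Z = 1862793 + 1850783 = 3713576$)
$p{\left(V \right)} = -888 + V$
$\left(p{\left(-1807 \right)} - 687593\right) \left(Z + X{\left(O{\left(-8,-7 \right)} \right)}\right) = \left(\left(-888 - 1807\right) - 687593\right) \left(3713576 + \left(-23\right)^{4}\right) = \left(-2695 - 687593\right) \left(3713576 + 279841\right) = \left(-690288\right) 3993417 = -2756607834096$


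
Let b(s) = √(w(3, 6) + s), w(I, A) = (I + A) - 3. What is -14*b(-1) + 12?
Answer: 12 - 14*√5 ≈ -19.305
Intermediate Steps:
w(I, A) = -3 + A + I (w(I, A) = (A + I) - 3 = -3 + A + I)
b(s) = √(6 + s) (b(s) = √((-3 + 6 + 3) + s) = √(6 + s))
-14*b(-1) + 12 = -14*√(6 - 1) + 12 = -14*√5 + 12 = 12 - 14*√5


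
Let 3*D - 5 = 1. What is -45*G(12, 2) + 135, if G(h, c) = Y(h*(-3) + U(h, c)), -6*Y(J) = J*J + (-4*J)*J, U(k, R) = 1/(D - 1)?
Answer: -54855/2 ≈ -27428.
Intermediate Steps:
D = 2 (D = 5/3 + (1/3)*1 = 5/3 + 1/3 = 2)
U(k, R) = 1 (U(k, R) = 1/(2 - 1) = 1/1 = 1)
Y(J) = J**2/2 (Y(J) = -(J*J + (-4*J)*J)/6 = -(J**2 - 4*J**2)/6 = -(-1)*J**2/2 = J**2/2)
G(h, c) = (1 - 3*h)**2/2 (G(h, c) = (h*(-3) + 1)**2/2 = (-3*h + 1)**2/2 = (1 - 3*h)**2/2)
-45*G(12, 2) + 135 = -45*(-1 + 3*12)**2/2 + 135 = -45*(-1 + 36)**2/2 + 135 = -45*35**2/2 + 135 = -45*1225/2 + 135 = -55125/2 + 135 = -54855/2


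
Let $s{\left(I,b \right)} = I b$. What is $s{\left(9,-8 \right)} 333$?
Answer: $-23976$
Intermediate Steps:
$s{\left(9,-8 \right)} 333 = 9 \left(-8\right) 333 = \left(-72\right) 333 = -23976$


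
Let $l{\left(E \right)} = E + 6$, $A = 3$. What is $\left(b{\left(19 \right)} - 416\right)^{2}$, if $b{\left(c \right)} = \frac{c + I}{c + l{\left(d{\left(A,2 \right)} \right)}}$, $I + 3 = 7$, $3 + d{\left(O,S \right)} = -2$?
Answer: $\frac{68840209}{400} \approx 1.721 \cdot 10^{5}$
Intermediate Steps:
$d{\left(O,S \right)} = -5$ ($d{\left(O,S \right)} = -3 - 2 = -5$)
$I = 4$ ($I = -3 + 7 = 4$)
$l{\left(E \right)} = 6 + E$
$b{\left(c \right)} = \frac{4 + c}{1 + c}$ ($b{\left(c \right)} = \frac{c + 4}{c + \left(6 - 5\right)} = \frac{4 + c}{c + 1} = \frac{4 + c}{1 + c}$)
$\left(b{\left(19 \right)} - 416\right)^{2} = \left(\frac{4 + 19}{1 + 19} - 416\right)^{2} = \left(\frac{1}{20} \cdot 23 - 416\right)^{2} = \left(\frac{23}{20} - 416\right)^{2} = \left(- \frac{8297}{20}\right)^{2} = \frac{68840209}{400}$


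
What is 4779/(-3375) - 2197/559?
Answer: -28736/5375 ≈ -5.3462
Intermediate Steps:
4779/(-3375) - 2197/559 = 4779*(-1/3375) - 2197*1/559 = -177/125 - 169/43 = -28736/5375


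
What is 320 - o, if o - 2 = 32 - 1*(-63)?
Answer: 223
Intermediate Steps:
o = 97 (o = 2 + (32 - 1*(-63)) = 2 + (32 + 63) = 2 + 95 = 97)
320 - o = 320 - 1*97 = 320 - 97 = 223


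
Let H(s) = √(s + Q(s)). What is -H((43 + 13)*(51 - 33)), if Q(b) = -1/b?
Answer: -√7112441/84 ≈ -31.749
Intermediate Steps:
H(s) = √(s - 1/s)
-H((43 + 13)*(51 - 33)) = -√((43 + 13)*(51 - 33) - 1/((43 + 13)*(51 - 33))) = -√(56*18 - 1/(56*18)) = -√(1008 - 1/1008) = -√(1016063/1008) = -√7112441/84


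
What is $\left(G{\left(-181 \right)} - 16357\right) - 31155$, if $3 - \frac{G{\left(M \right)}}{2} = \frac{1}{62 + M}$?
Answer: $- \frac{5653212}{119} \approx -47506.0$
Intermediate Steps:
$G{\left(M \right)} = 6 - \frac{2}{62 + M}$
$\left(G{\left(-181 \right)} - 16357\right) - 31155 = \left(\frac{2 \left(185 + 3 \left(-181\right)\right)}{62 - 181} - 16357\right) - 31155 = \left(\frac{2 \left(185 - 543\right)}{-119} - 16357\right) - 31155 = \left(2 \left(- \frac{1}{119}\right) \left(-358\right) - 16357\right) - 31155 = \left(\frac{716}{119} - 16357\right) - 31155 = - \frac{1945767}{119} - 31155 = - \frac{5653212}{119}$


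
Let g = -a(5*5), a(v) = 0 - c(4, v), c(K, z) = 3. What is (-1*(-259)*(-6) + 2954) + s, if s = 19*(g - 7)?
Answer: 1324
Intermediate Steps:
a(v) = -3 (a(v) = 0 - 1*3 = 0 - 3 = -3)
g = 3 (g = -1*(-3) = 3)
s = -76 (s = 19*(3 - 7) = 19*(-4) = -76)
(-1*(-259)*(-6) + 2954) + s = (-1*(-259)*(-6) + 2954) - 76 = (259*(-6) + 2954) - 76 = (-1554 + 2954) - 76 = 1400 - 76 = 1324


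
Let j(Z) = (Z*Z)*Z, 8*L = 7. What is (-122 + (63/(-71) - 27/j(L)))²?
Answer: 15794098724041/593068609 ≈ 26631.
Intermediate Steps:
L = 7/8 (L = (⅛)*7 = 7/8 ≈ 0.87500)
j(Z) = Z³ (j(Z) = Z²*Z = Z³)
(-122 + (63/(-71) - 27/j(L)))² = (-122 + (63/(-71) - 27/((7/8)³)))² = (-122 + (63*(-1/71) - 27/343/512))² = (-122 + (-63/71 - 27*512/343))² = (-122 + (-63/71 - 13824/343))² = (-122 - 1003113/24353)² = (-3974179/24353)² = 15794098724041/593068609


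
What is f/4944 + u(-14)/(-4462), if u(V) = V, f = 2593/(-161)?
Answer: -9265/77210448 ≈ -0.00012000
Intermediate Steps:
f = -2593/161 (f = 2593*(-1/161) = -2593/161 ≈ -16.106)
f/4944 + u(-14)/(-4462) = -2593/161/4944 - 14/(-4462) = -2593/161*1/4944 - 14*(-1/4462) = -2593/795984 + 7/2231 = -9265/77210448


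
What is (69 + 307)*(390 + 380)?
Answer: 289520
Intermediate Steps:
(69 + 307)*(390 + 380) = 376*770 = 289520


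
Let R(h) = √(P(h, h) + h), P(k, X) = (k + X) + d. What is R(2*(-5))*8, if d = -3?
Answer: 8*I*√33 ≈ 45.956*I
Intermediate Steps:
P(k, X) = -3 + X + k (P(k, X) = (k + X) - 3 = (X + k) - 3 = -3 + X + k)
R(h) = √(-3 + 3*h) (R(h) = √((-3 + h + h) + h) = √((-3 + 2*h) + h) = √(-3 + 3*h))
R(2*(-5))*8 = √(-3 + 3*(2*(-5)))*8 = √(-3 + 3*(-10))*8 = √(-3 - 30)*8 = √(-33)*8 = (I*√33)*8 = 8*I*√33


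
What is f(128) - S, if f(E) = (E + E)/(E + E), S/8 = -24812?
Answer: 198497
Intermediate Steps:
S = -198496 (S = 8*(-24812) = -198496)
f(E) = 1 (f(E) = (2*E)/((2*E)) = (2*E)*(1/(2*E)) = 1)
f(128) - S = 1 - 1*(-198496) = 1 + 198496 = 198497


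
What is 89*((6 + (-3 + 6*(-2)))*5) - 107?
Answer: -4112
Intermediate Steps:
89*((6 + (-3 + 6*(-2)))*5) - 107 = 89*((6 + (-3 - 12))*5) - 107 = 89*((6 - 15)*5) - 107 = 89*(-9*5) - 107 = 89*(-45) - 107 = -4005 - 107 = -4112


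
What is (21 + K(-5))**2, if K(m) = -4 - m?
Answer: 484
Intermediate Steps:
(21 + K(-5))**2 = (21 + (-4 - 1*(-5)))**2 = (21 + (-4 + 5))**2 = (21 + 1)**2 = 22**2 = 484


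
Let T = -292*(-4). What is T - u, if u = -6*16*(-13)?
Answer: -80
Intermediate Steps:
T = 1168
u = 1248 (u = -96*(-13) = 1248)
T - u = 1168 - 1*1248 = 1168 - 1248 = -80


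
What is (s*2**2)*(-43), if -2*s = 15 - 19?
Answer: -344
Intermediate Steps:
s = 2 (s = -(15 - 19)/2 = -1/2*(-4) = 2)
(s*2**2)*(-43) = (2*2**2)*(-43) = (2*4)*(-43) = 8*(-43) = -344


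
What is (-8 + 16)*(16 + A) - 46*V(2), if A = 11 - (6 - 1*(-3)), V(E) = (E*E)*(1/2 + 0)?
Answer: 52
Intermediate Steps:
V(E) = E²/2 (V(E) = E²*(½ + 0) = E²*(½) = E²/2)
A = 2 (A = 11 - (6 + 3) = 11 - 1*9 = 11 - 9 = 2)
(-8 + 16)*(16 + A) - 46*V(2) = (-8 + 16)*(16 + 2) - 23*2² = 8*18 - 23*4 = 144 - 46*2 = 144 - 92 = 52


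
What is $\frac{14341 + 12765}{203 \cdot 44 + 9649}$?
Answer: $\frac{27106}{18581} \approx 1.4588$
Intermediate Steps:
$\frac{14341 + 12765}{203 \cdot 44 + 9649} = \frac{27106}{8932 + 9649} = \frac{27106}{18581}$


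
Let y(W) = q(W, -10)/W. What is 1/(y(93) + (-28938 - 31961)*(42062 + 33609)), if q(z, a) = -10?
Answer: -93/428570805307 ≈ -2.1700e-10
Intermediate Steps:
y(W) = -10/W
1/(y(93) + (-28938 - 31961)*(42062 + 33609)) = 1/(-10/93 + (-28938 - 31961)*(42062 + 33609)) = 1/(-10*1/93 - 60899*75671) = 1/(-10/93 - 4608288229) = 1/(-428570805307/93) = -93/428570805307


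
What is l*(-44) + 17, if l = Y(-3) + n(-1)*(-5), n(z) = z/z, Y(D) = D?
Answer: 369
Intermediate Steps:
n(z) = 1
l = -8 (l = -3 + 1*(-5) = -3 - 5 = -8)
l*(-44) + 17 = -8*(-44) + 17 = 352 + 17 = 369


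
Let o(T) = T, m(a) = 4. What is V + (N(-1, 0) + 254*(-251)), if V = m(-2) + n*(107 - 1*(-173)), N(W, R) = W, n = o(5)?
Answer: -62351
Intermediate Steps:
n = 5
V = 1404 (V = 4 + 5*(107 - 1*(-173)) = 4 + 5*(107 + 173) = 4 + 5*280 = 4 + 1400 = 1404)
V + (N(-1, 0) + 254*(-251)) = 1404 + (-1 + 254*(-251)) = 1404 + (-1 - 63754) = 1404 - 63755 = -62351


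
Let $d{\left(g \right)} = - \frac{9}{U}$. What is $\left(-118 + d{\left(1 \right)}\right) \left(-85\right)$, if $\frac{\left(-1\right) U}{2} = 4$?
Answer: $\frac{79475}{8} \approx 9934.4$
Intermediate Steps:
$U = -8$ ($U = \left(-2\right) 4 = -8$)
$d{\left(g \right)} = \frac{9}{8}$ ($d{\left(g \right)} = - \frac{9}{-8} = \left(-9\right) \left(- \frac{1}{8}\right) = \frac{9}{8}$)
$\left(-118 + d{\left(1 \right)}\right) \left(-85\right) = \left(-118 + \frac{9}{8}\right) \left(-85\right) = \left(- \frac{935}{8}\right) \left(-85\right) = \frac{79475}{8}$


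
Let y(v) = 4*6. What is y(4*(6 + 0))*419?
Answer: 10056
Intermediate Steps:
y(v) = 24
y(4*(6 + 0))*419 = 24*419 = 10056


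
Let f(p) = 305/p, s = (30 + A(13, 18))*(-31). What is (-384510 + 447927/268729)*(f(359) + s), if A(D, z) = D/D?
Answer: 35616727719536922/96473711 ≈ 3.6919e+8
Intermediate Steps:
A(D, z) = 1
s = -961 (s = (30 + 1)*(-31) = 31*(-31) = -961)
(-384510 + 447927/268729)*(f(359) + s) = (-384510 + 447927/268729)*(305/359 - 961) = -103328539863/268729*(-344694/359) = 35616727719536922/96473711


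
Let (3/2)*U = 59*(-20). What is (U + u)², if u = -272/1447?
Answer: 11667252421696/18844281 ≈ 6.1914e+5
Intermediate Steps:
u = -272/1447 (u = -272*1/1447 = -272/1447 ≈ -0.18798)
U = -2360/3 (U = 2*(59*(-20))/3 = (⅔)*(-1180) = -2360/3 ≈ -786.67)
(U + u)² = (-2360/3 - 272/1447)² = (-3415736/4341)² = 11667252421696/18844281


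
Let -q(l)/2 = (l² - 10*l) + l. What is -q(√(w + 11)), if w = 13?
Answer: 48 - 36*√6 ≈ -40.182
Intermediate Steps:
q(l) = -2*l² + 18*l (q(l) = -2*((l² - 10*l) + l) = -2*(l² - 9*l) = -2*l² + 18*l)
-q(√(w + 11)) = -2*√(13 + 11)*(9 - √(13 + 11)) = -2*√24*(9 - √24) = -2*2*√6*(9 - 2*√6) = -4*√6*(9 - 2*√6)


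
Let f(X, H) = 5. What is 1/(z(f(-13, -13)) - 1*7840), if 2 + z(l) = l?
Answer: -1/7837 ≈ -0.00012760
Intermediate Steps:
z(l) = -2 + l
1/(z(f(-13, -13)) - 1*7840) = 1/((-2 + 5) - 1*7840) = 1/(3 - 7840) = 1/(-7837) = -1/7837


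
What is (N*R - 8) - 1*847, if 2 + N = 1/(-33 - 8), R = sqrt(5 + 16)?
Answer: -855 - 83*sqrt(21)/41 ≈ -864.28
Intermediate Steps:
R = sqrt(21) ≈ 4.5826
N = -83/41 (N = -2 + 1/(-33 - 8) = -2 + 1/(-41) = -2 - 1/41 = -83/41 ≈ -2.0244)
(N*R - 8) - 1*847 = (-83*sqrt(21)/41 - 8) - 1*847 = (-8 - 83*sqrt(21)/41) - 847 = -855 - 83*sqrt(21)/41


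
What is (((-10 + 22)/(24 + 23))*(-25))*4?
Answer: -1200/47 ≈ -25.532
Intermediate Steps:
(((-10 + 22)/(24 + 23))*(-25))*4 = ((12/47)*(-25))*4 = -300/47*4 = -1200/47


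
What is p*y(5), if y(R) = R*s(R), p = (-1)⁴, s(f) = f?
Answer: 25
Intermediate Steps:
p = 1
y(R) = R² (y(R) = R*R = R²)
p*y(5) = 1*5² = 1*25 = 25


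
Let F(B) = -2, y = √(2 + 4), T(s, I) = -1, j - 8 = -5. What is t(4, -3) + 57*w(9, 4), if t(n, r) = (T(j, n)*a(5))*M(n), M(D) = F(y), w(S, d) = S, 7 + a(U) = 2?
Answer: 503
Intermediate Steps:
j = 3 (j = 8 - 5 = 3)
a(U) = -5 (a(U) = -7 + 2 = -5)
y = √6 ≈ 2.4495
M(D) = -2
t(n, r) = -10 (t(n, r) = -1*(-5)*(-2) = 5*(-2) = -10)
t(4, -3) + 57*w(9, 4) = -10 + 57*9 = -10 + 513 = 503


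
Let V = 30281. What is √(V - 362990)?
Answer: I*√332709 ≈ 576.81*I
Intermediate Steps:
√(V - 362990) = √(30281 - 362990) = √(-332709) = I*√332709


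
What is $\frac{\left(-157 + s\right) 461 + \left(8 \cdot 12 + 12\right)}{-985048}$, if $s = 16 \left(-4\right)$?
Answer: $\frac{101773}{985048} \approx 0.10332$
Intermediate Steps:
$s = -64$
$\frac{\left(-157 + s\right) 461 + \left(8 \cdot 12 + 12\right)}{-985048} = \frac{\left(-157 - 64\right) 461 + \left(8 \cdot 12 + 12\right)}{-985048} = \left(\left(-221\right) 461 + \left(96 + 12\right)\right) \left(- \frac{1}{985048}\right) = \left(-101881 + 108\right) \left(- \frac{1}{985048}\right) = \left(-101773\right) \left(- \frac{1}{985048}\right) = \frac{101773}{985048}$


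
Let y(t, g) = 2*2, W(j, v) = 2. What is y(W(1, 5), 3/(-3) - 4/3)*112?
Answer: 448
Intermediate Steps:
y(t, g) = 4
y(W(1, 5), 3/(-3) - 4/3)*112 = 4*112 = 448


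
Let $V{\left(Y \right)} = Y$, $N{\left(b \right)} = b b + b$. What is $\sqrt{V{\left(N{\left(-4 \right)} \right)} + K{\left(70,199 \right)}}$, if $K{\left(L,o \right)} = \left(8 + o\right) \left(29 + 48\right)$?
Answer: $\sqrt{15951} \approx 126.3$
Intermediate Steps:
$N{\left(b \right)} = b + b^{2}$ ($N{\left(b \right)} = b^{2} + b = b + b^{2}$)
$K{\left(L,o \right)} = 616 + 77 o$ ($K{\left(L,o \right)} = \left(8 + o\right) 77 = 616 + 77 o$)
$\sqrt{V{\left(N{\left(-4 \right)} \right)} + K{\left(70,199 \right)}} = \sqrt{- 4 \left(1 - 4\right) + \left(616 + 77 \cdot 199\right)} = \sqrt{\left(-4\right) \left(-3\right) + \left(616 + 15323\right)} = \sqrt{12 + 15939} = \sqrt{15951}$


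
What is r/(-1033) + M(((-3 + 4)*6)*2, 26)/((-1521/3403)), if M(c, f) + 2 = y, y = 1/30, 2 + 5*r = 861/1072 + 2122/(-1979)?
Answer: 220023072581387/49999006427760 ≈ 4.4006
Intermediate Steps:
r = -4813841/10607440 (r = -⅖ + (861/1072 + 2122/(-1979))/5 = -⅖ + (861*(1/1072) + 2122*(-1/1979))/5 = -⅖ + (861/1072 - 2122/1979)/5 = -⅖ + (⅕)*(-570865/2121488) = -⅖ - 114173/2121488 = -4813841/10607440 ≈ -0.45382)
y = 1/30 ≈ 0.033333
M(c, f) = -59/30 (M(c, f) = -2 + 1/30 = -59/30)
r/(-1033) + M(((-3 + 4)*6)*2, 26)/((-1521/3403)) = -4813841/10607440/(-1033) - 59/(30*((-1521/3403))) = -4813841/10607440*(-1/1033) - 59/(30*((-1521*1/3403))) = 4813841/10957485520 - 59/(30*(-1521/3403)) = 4813841/10957485520 - 59/30*(-3403/1521) = 4813841/10957485520 + 200777/45630 = 220023072581387/49999006427760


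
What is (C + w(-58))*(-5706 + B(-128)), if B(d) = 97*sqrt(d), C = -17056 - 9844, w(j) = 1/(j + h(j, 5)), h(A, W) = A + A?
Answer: 4451251551/29 - 1816073188*I*sqrt(2)/87 ≈ 1.5349e+8 - 2.9521e+7*I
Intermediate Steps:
h(A, W) = 2*A
w(j) = 1/(3*j) (w(j) = 1/(j + 2*j) = 1/(3*j))
C = -26900
(C + w(-58))*(-5706 + B(-128)) = (-26900 + (1/3)/(-58))*(-5706 + 97*sqrt(-128)) = (-26900 + (1/3)*(-1/58))*(-5706 + 97*(8*I*sqrt(2))) = (-26900 - 1/174)*(-5706 + 776*I*sqrt(2)) = -4680601*(-5706 + 776*I*sqrt(2))/174 = 4451251551/29 - 1816073188*I*sqrt(2)/87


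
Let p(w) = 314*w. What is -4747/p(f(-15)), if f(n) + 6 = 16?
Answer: -4747/3140 ≈ -1.5118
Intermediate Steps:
f(n) = 10 (f(n) = -6 + 16 = 10)
-4747/p(f(-15)) = -4747/(314*10) = -4747/3140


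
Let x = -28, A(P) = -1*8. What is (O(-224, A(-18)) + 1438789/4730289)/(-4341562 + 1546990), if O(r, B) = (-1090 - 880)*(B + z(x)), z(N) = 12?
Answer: 37273238531/13219133191308 ≈ 0.0028196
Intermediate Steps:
A(P) = -8
O(r, B) = -23640 - 1970*B (O(r, B) = (-1090 - 880)*(B + 12) = -1970*(12 + B) = -23640 - 1970*B)
(O(-224, A(-18)) + 1438789/4730289)/(-4341562 + 1546990) = ((-23640 - 1970*(-8)) + 1438789/4730289)/(-4341562 + 1546990) = ((-23640 + 15760) + 1438789*(1/4730289))/(-2794572) = (-7880 + 1438789/4730289)*(-1/2794572) = -37273238531/4730289*(-1/2794572) = 37273238531/13219133191308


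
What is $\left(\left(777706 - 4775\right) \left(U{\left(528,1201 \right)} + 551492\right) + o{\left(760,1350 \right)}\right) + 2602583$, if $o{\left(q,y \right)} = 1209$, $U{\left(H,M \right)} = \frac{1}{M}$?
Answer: $\frac{511947708852575}{1201} \approx 4.2627 \cdot 10^{11}$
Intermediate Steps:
$\left(\left(777706 - 4775\right) \left(U{\left(528,1201 \right)} + 551492\right) + o{\left(760,1350 \right)}\right) + 2602583 = \left(\left(777706 - 4775\right) \left(\frac{1}{1201} + 551492\right) + 1209\right) + 2602583 = \left(772931 \left(\frac{1}{1201} + 551492\right) + 1209\right) + 2602583 = \left(772931 \cdot \frac{662341893}{1201} + 1209\right) + 2602583 = \left(\frac{511944581698383}{1201} + 1209\right) + 2602583 = \frac{511944583150392}{1201} + 2602583 = \frac{511947708852575}{1201}$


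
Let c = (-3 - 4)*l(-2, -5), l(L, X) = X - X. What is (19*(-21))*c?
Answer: 0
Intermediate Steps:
l(L, X) = 0
c = 0 (c = (-3 - 4)*0 = -7*0 = 0)
(19*(-21))*c = (19*(-21))*0 = -399*0 = 0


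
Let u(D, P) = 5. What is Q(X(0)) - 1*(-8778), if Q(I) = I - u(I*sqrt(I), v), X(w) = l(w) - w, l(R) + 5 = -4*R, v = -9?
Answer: 8768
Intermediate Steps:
l(R) = -5 - 4*R
X(w) = -5 - 5*w (X(w) = (-5 - 4*w) - w = -5 - 5*w)
Q(I) = -5 + I (Q(I) = I - 1*5 = I - 5 = -5 + I)
Q(X(0)) - 1*(-8778) = (-5 + (-5 - 5*0)) - 1*(-8778) = (-5 + (-5 + 0)) + 8778 = (-5 - 5) + 8778 = -10 + 8778 = 8768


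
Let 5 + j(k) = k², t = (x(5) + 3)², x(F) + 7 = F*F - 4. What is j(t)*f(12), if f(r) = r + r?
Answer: 2004384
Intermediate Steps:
f(r) = 2*r
x(F) = -11 + F² (x(F) = -7 + (F*F - 4) = -7 + (F² - 4) = -7 + (-4 + F²) = -11 + F²)
t = 289 (t = ((-11 + 5²) + 3)² = ((-11 + 25) + 3)² = (14 + 3)² = 17² = 289)
j(k) = -5 + k²
j(t)*f(12) = (-5 + 289²)*(2*12) = (-5 + 83521)*24 = 83516*24 = 2004384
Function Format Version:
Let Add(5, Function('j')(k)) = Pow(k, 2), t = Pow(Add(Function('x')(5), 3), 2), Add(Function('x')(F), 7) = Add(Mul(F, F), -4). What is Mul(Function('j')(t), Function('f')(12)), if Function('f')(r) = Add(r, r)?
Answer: 2004384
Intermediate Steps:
Function('f')(r) = Mul(2, r)
Function('x')(F) = Add(-11, Pow(F, 2)) (Function('x')(F) = Add(-7, Add(Mul(F, F), -4)) = Add(-7, Add(Pow(F, 2), -4)) = Add(-7, Add(-4, Pow(F, 2))) = Add(-11, Pow(F, 2)))
t = 289 (t = Pow(Add(Add(-11, Pow(5, 2)), 3), 2) = Pow(Add(Add(-11, 25), 3), 2) = Pow(Add(14, 3), 2) = Pow(17, 2) = 289)
Function('j')(k) = Add(-5, Pow(k, 2))
Mul(Function('j')(t), Function('f')(12)) = Mul(Add(-5, Pow(289, 2)), Mul(2, 12)) = Mul(Add(-5, 83521), 24) = Mul(83516, 24) = 2004384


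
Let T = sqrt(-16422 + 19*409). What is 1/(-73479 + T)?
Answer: -73479/5399172092 - I*sqrt(8651)/5399172092 ≈ -1.3609e-5 - 1.7227e-8*I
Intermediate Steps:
T = I*sqrt(8651) (T = sqrt(-16422 + 7771) = sqrt(-8651) = I*sqrt(8651) ≈ 93.011*I)
1/(-73479 + T) = 1/(-73479 + I*sqrt(8651))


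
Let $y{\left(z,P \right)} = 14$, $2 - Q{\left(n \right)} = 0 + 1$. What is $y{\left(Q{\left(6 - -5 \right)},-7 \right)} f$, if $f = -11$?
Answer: $-154$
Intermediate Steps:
$Q{\left(n \right)} = 1$ ($Q{\left(n \right)} = 2 - \left(0 + 1\right) = 2 - 1 = 1$)
$y{\left(Q{\left(6 - -5 \right)},-7 \right)} f = 14 \left(-11\right) = -154$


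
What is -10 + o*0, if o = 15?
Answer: -10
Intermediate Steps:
-10 + o*0 = -10 + 15*0 = -10 + 0 = -10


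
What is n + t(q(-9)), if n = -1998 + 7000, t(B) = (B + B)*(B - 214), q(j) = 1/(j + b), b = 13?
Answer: 39161/8 ≈ 4895.1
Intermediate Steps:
q(j) = 1/(13 + j) (q(j) = 1/(j + 13) = 1/(13 + j))
t(B) = 2*B*(-214 + B) (t(B) = (2*B)*(-214 + B) = 2*B*(-214 + B))
n = 5002
n + t(q(-9)) = 5002 + 2*(-214 + 1/(13 - 9))/(13 - 9) = 5002 + 2*(-214 + 1/4)/4 = 5002 + 2*(¼)*(-214 + ¼) = 5002 + 2*(¼)*(-855/4) = 5002 - 855/8 = 39161/8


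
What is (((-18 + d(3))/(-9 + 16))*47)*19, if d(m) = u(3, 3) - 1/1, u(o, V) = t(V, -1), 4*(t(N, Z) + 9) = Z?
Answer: -100909/28 ≈ -3603.9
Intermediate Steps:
t(N, Z) = -9 + Z/4
u(o, V) = -37/4 (u(o, V) = -9 + (¼)*(-1) = -9 - ¼ = -37/4)
d(m) = -41/4 (d(m) = -37/4 - 1/1 = -37/4 - 1*1 = -37/4 - 1 = -41/4)
(((-18 + d(3))/(-9 + 16))*47)*19 = (((-18 - 41/4)/(-9 + 16))*47)*19 = (-113/4/7*47)*19 = (-113/4*⅐*47)*19 = -113/28*47*19 = -5311/28*19 = -100909/28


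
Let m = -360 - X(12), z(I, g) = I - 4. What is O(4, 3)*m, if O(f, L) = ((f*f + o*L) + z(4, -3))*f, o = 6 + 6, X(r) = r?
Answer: -77376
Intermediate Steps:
z(I, g) = -4 + I
m = -372 (m = -360 - 1*12 = -360 - 12 = -372)
o = 12
O(f, L) = f*(f² + 12*L) (O(f, L) = ((f*f + 12*L) + (-4 + 4))*f = ((f² + 12*L) + 0)*f = (f² + 12*L)*f = f*(f² + 12*L))
O(4, 3)*m = (4*(4² + 12*3))*(-372) = (4*(16 + 36))*(-372) = (4*52)*(-372) = 208*(-372) = -77376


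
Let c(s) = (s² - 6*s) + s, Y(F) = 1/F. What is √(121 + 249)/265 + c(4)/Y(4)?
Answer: -16 + √370/265 ≈ -15.927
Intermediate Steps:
c(s) = s² - 5*s
√(121 + 249)/265 + c(4)/Y(4) = √(121 + 249)/265 + (4*(-5 + 4))/(1/4) = √370*(1/265) + (4*(-1))/(¼) = √370/265 - 4*4 = √370/265 - 16 = -16 + √370/265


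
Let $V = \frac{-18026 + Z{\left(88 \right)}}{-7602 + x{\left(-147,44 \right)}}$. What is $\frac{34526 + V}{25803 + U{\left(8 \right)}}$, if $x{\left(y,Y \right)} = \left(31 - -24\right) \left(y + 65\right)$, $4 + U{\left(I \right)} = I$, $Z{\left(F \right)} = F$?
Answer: $\frac{209098425}{156287192} \approx 1.3379$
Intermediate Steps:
$U{\left(I \right)} = -4 + I$
$x{\left(y,Y \right)} = 3575 + 55 y$ ($x{\left(y,Y \right)} = \left(31 + \left(-8 + 32\right)\right) \left(65 + y\right) = \left(31 + 24\right) \left(65 + y\right) = 55 \left(65 + y\right) = 3575 + 55 y$)
$V = \frac{8969}{6056}$ ($V = \frac{-18026 + 88}{-7602 + \left(3575 + 55 \left(-147\right)\right)} = - \frac{17938}{-7602 + \left(3575 - 8085\right)} = - \frac{17938}{-7602 - 4510} = - \frac{17938}{-12112} = \left(-17938\right) \left(- \frac{1}{12112}\right) = \frac{8969}{6056} \approx 1.481$)
$\frac{34526 + V}{25803 + U{\left(8 \right)}} = \frac{34526 + \frac{8969}{6056}}{25803 + \left(-4 + 8\right)} = \frac{209098425}{6056 \left(25803 + 4\right)} = \frac{209098425}{6056 \cdot 25807} = \frac{209098425}{6056} \cdot \frac{1}{25807} = \frac{209098425}{156287192}$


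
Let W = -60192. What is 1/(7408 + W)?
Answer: -1/52784 ≈ -1.8945e-5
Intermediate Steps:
1/(7408 + W) = 1/(7408 - 60192) = 1/(-52784) = -1/52784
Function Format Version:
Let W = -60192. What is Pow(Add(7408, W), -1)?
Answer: Rational(-1, 52784) ≈ -1.8945e-5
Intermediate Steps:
Pow(Add(7408, W), -1) = Pow(Add(7408, -60192), -1) = Pow(-52784, -1) = Rational(-1, 52784)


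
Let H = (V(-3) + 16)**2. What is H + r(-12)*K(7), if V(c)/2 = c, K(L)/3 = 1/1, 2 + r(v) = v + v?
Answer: 22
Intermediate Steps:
r(v) = -2 + 2*v (r(v) = -2 + (v + v) = -2 + 2*v)
K(L) = 3 (K(L) = 3/1 = 3*1 = 3)
V(c) = 2*c
H = 100 (H = (2*(-3) + 16)**2 = (-6 + 16)**2 = 10**2 = 100)
H + r(-12)*K(7) = 100 + (-2 + 2*(-12))*3 = 100 + (-2 - 24)*3 = 100 - 26*3 = 100 - 78 = 22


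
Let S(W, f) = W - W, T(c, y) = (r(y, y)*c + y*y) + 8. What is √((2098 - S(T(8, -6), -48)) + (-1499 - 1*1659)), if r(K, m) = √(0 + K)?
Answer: 2*I*√265 ≈ 32.558*I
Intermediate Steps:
r(K, m) = √K
T(c, y) = 8 + y² + c*√y (T(c, y) = (√y*c + y*y) + 8 = (c*√y + y²) + 8 = (y² + c*√y) + 8 = 8 + y² + c*√y)
S(W, f) = 0
√((2098 - S(T(8, -6), -48)) + (-1499 - 1*1659)) = √((2098 - 1*0) + (-1499 - 1*1659)) = √((2098 + 0) + (-1499 - 1659)) = √(2098 - 3158) = √(-1060) = 2*I*√265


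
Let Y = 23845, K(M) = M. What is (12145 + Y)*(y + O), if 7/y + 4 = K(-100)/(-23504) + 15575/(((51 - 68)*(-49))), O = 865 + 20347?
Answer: 7848208105509040/10280099 ≈ 7.6344e+8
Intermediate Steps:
O = 21212
y = 4894708/10280099 (y = 7/(-4 + (-100/(-23504) + 15575/(((51 - 68)*(-49))))) = 7/(-4 + (-100*(-1/23504) + 15575/((-17*(-49))))) = 7/(-4 + (25/5876 + 15575/833)) = 7/(-4 + (25/5876 + 15575*(1/833))) = 7/(-4 + (25/5876 + 2225/119)) = 7/(-4 + 13077075/699244) = 7/(10280099/699244) = 7*(699244/10280099) = 4894708/10280099 ≈ 0.47613)
(12145 + Y)*(y + O) = (12145 + 23845)*(4894708/10280099 + 21212) = 35990*(218066354696/10280099) = 7848208105509040/10280099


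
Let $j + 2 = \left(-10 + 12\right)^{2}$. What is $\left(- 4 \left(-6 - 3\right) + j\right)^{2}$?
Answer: $1444$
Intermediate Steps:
$j = 2$ ($j = -2 + \left(-10 + 12\right)^{2} = -2 + 2^{2} = -2 + 4 = 2$)
$\left(- 4 \left(-6 - 3\right) + j\right)^{2} = \left(- 4 \left(-6 - 3\right) + 2\right)^{2} = \left(\left(-4\right) \left(-9\right) + 2\right)^{2} = \left(36 + 2\right)^{2} = 38^{2} = 1444$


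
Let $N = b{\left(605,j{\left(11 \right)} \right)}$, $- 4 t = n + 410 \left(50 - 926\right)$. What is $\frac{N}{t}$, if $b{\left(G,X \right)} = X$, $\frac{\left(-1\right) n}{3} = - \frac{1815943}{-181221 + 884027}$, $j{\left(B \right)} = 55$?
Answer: $\frac{154617320}{252414355131} \approx 0.00061255$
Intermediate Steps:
$n = \frac{5447829}{702806}$ ($n = - 3 \left(- \frac{1815943}{-181221 + 884027}\right) = - 3 \left(- \frac{1815943}{702806}\right) = - 3 \left(\left(-1815943\right) \frac{1}{702806}\right) = \left(-3\right) \left(- \frac{1815943}{702806}\right) = \frac{5447829}{702806} \approx 7.7515$)
$t = \frac{252414355131}{2811224}$ ($t = - \frac{\frac{5447829}{702806} + 410 \left(50 - 926\right)}{4} = - \frac{\frac{5447829}{702806} + 410 \left(-876\right)}{4} = - \frac{\frac{5447829}{702806} - 359160}{4} = \left(- \frac{1}{4}\right) \left(- \frac{252414355131}{702806}\right) = \frac{252414355131}{2811224} \approx 89788.0$)
$N = 55$
$\frac{N}{t} = \frac{55}{\frac{252414355131}{2811224}} = 55 \cdot \frac{2811224}{252414355131} = \frac{154617320}{252414355131}$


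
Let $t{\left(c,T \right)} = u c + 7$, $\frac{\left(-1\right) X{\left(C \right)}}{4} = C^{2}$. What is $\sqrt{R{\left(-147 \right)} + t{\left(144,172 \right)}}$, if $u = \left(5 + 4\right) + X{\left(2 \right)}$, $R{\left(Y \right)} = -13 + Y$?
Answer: $3 i \sqrt{129} \approx 34.073 i$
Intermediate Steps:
$X{\left(C \right)} = - 4 C^{2}$
$u = -7$ ($u = \left(5 + 4\right) - 4 \cdot 2^{2} = 9 - 16 = -7$)
$t{\left(c,T \right)} = 7 - 7 c$ ($t{\left(c,T \right)} = - 7 c + 7 = 7 - 7 c$)
$\sqrt{R{\left(-147 \right)} + t{\left(144,172 \right)}} = \sqrt{\left(-13 - 147\right) + \left(7 - 1008\right)} = \sqrt{-160 + \left(7 - 1008\right)} = \sqrt{-160 - 1001} = \sqrt{-1161} = 3 i \sqrt{129}$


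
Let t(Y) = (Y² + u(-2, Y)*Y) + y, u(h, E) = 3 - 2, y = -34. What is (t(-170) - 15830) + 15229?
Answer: 28095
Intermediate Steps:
u(h, E) = 1
t(Y) = -34 + Y + Y² (t(Y) = (Y² + 1*Y) - 34 = (Y² + Y) - 34 = (Y + Y²) - 34 = -34 + Y + Y²)
(t(-170) - 15830) + 15229 = ((-34 - 170 + (-170)²) - 15830) + 15229 = ((-34 - 170 + 28900) - 15830) + 15229 = (28696 - 15830) + 15229 = 12866 + 15229 = 28095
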